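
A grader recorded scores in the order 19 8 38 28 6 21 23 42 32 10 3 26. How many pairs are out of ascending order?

33

Sweep left to right; for each value list the smaller values that follow it:
19 → 8, 6, 10, 3 → 4
8 → 6, 3 → 2
38 → 28, 6, 21, 23, 32, 10, 3, 26 → 8
28 → 6, 21, 23, 10, 3, 26 → 6
6 → 3 → 1
21 → 10, 3 → 2
23 → 10, 3 → 2
42 → 32, 10, 3, 26 → 4
32 → 10, 3, 26 → 3
10 → 3 → 1
3 → none → 0
26 → none → 0
Sum: 4 + 2 + 8 + 6 + 1 + 2 + 2 + 4 + 3 + 1 + 0 + 0 = 33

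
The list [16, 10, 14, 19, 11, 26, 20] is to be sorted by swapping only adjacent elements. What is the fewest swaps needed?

Minimum adjacent swaps = number of inversions (each swap of adjacent out-of-order elements removes one inversion and no swap can remove more).
Count inversions — for each element, later elements that are smaller:
16: 10, 14, 11 → 3
10: none → 0
14: 11 → 1
19: 11 → 1
11: none → 0
26: 20 → 1
20: none → 0
Total inversions: 3 + 0 + 1 + 1 + 0 + 1 + 0 = 6

6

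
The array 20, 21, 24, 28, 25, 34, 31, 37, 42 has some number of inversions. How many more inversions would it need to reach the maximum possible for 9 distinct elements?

34 inversions short

Maximum inversions for 9 distinct elements is C(9, 2) = 9·8/2 = 36.
Current inversions — for each element, count later smaller elements:
20: 0
21: 0
24: 0
28: 1
25: 0
34: 1
31: 0
37: 0
42: 0
Current total: 0 + 0 + 0 + 1 + 0 + 1 + 0 + 0 + 0 = 2
Shortfall: 36 − 2 = 34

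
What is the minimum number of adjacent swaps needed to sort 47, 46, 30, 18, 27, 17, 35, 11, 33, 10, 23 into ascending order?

41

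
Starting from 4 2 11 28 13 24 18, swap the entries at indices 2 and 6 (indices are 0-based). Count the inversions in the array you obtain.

Positions 2 and 6 hold 11 and 18; after swapping, the array is [4, 2, 18, 28, 13, 24, 11].
Count, for each position, how many later elements it exceeds:
4 → 2 → 1
2 → none → 0
18 → 13, 11 → 2
28 → 13, 24, 11 → 3
13 → 11 → 1
24 → 11 → 1
11 → none → 0
Sum: 1 + 0 + 2 + 3 + 1 + 1 + 0 = 8

8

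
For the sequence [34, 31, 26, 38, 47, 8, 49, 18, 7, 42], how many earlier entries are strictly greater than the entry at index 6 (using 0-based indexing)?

The element at index 6 is 49.
Elements before it: 34, 31, 26, 38, 47, 8
None of them are larger than 49.

0 such elements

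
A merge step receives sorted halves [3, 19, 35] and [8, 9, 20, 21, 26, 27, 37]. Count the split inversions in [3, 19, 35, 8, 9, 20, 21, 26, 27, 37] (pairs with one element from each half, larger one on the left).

Take each right-half value and tally the left-half values above it:
r = 8: 19, 35 → 2
r = 9: 19, 35 → 2
r = 20: 35 → 1
r = 21: 35 → 1
r = 26: 35 → 1
r = 27: 35 → 1
r = 37: none → 0
Cross-inversions: 2 + 2 + 1 + 1 + 1 + 1 + 0 = 8

8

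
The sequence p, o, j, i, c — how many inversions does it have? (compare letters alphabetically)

10 inversions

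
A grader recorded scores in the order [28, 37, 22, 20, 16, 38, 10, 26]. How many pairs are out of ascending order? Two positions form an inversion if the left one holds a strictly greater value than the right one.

Element-by-element contributions:
28 → 22, 20, 16, 10, 26 → 5
37 → 22, 20, 16, 10, 26 → 5
22 → 20, 16, 10 → 3
20 → 16, 10 → 2
16 → 10 → 1
38 → 10, 26 → 2
10 → none → 0
26 → none → 0
Sum: 5 + 5 + 3 + 2 + 1 + 2 + 0 + 0 = 18

18 inversions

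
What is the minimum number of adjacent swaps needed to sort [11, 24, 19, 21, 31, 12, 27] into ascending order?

7 swaps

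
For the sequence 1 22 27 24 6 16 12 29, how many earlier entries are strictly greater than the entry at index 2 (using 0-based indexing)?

0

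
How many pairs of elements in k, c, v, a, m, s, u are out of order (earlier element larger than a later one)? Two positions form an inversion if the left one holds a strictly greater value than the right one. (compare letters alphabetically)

For each element, count later entries that are smaller:
k: 2
c: 1
v: 4
a: 0
m: 0
s: 0
u: 0
Sum: 2 + 1 + 4 + 0 + 0 + 0 + 0 = 7

7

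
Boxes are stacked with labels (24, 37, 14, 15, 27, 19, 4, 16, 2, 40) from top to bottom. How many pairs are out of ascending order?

26

Sweep left to right; for each value list the smaller values that follow it:
24: 6
37: 7
14: 2
15: 2
27: 4
19: 3
4: 1
16: 1
2: 0
40: 0
Sum: 6 + 7 + 2 + 2 + 4 + 3 + 1 + 1 + 0 + 0 = 26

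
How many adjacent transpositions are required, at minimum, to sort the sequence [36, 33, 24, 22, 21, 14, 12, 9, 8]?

Minimum adjacent swaps = number of inversions (each swap of adjacent out-of-order elements removes one inversion and no swap can remove more).
Count inversions — for each element, later elements that are smaller:
36: 33, 24, 22, 21, 14, 12, 9, 8 → 8
33: 24, 22, 21, 14, 12, 9, 8 → 7
24: 22, 21, 14, 12, 9, 8 → 6
22: 21, 14, 12, 9, 8 → 5
21: 14, 12, 9, 8 → 4
14: 12, 9, 8 → 3
12: 9, 8 → 2
9: 8 → 1
8: none → 0
Total inversions: 8 + 7 + 6 + 5 + 4 + 3 + 2 + 1 + 0 = 36

36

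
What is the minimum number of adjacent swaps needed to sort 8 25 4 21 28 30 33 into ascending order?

3

Minimum adjacent swaps = number of inversions (each swap of adjacent out-of-order elements removes one inversion and no swap can remove more).
Count inversions — for each element, later elements that are smaller:
8: 4 → 1
25: 4, 21 → 2
4: none → 0
21: none → 0
28: none → 0
30: none → 0
33: none → 0
Total inversions: 1 + 2 + 0 + 0 + 0 + 0 + 0 = 3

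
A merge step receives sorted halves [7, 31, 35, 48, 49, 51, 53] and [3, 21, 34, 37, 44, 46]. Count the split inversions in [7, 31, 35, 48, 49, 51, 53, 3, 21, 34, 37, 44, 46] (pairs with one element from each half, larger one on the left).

30

Count, for every r in R, how many entries of L exceed r:
r = 3: 7, 31, 35, 48, 49, 51, 53 → 7
r = 21: 31, 35, 48, 49, 51, 53 → 6
r = 34: 35, 48, 49, 51, 53 → 5
r = 37: 48, 49, 51, 53 → 4
r = 44: 48, 49, 51, 53 → 4
r = 46: 48, 49, 51, 53 → 4
Cross-inversions: 7 + 6 + 5 + 4 + 4 + 4 = 30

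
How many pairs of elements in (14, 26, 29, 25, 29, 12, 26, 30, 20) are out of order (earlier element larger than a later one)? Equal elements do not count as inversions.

There are 15 out-of-order pairs.

Count, for each position, how many later elements it exceeds:
14 → 12 → 1
26 → 25, 12, 20 → 3
29 → 25, 12, 26, 20 → 4
25 → 12, 20 → 2
29 → 12, 26, 20 → 3
12 → none → 0
26 → 20 → 1
30 → 20 → 1
20 → none → 0
Sum: 1 + 3 + 4 + 2 + 3 + 0 + 1 + 1 + 0 = 15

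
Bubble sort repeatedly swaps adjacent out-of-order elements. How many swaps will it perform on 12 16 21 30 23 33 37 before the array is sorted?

The minimum number of adjacent swaps to sort an array equals its inversion count, since every such swap removes exactly one inversion.
Count inversions — for each element, later elements that are smaller:
12: none → 0
16: none → 0
21: none → 0
30: 23 → 1
23: none → 0
33: none → 0
37: none → 0
Total inversions: 0 + 0 + 0 + 1 + 0 + 0 + 0 = 1

1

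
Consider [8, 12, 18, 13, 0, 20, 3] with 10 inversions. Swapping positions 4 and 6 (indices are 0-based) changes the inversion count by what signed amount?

Positions 4 and 6 hold 0 and 3; after swapping, the array is [8, 12, 18, 13, 3, 20, 0].
Element-by-element contributions:
8: 2
12: 2
18: 3
13: 2
3: 1
20: 1
0: 0
Sum: 2 + 2 + 3 + 2 + 1 + 1 + 0 = 11
Change: 11 − 10 = +1

+1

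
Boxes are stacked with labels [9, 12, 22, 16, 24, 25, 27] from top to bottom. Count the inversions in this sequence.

Out-of-order pairs: 1

Listing every pair i<j with a[i]>a[j] (using 0-based positions):
(2,3): 22 > 16
That's 1 pair.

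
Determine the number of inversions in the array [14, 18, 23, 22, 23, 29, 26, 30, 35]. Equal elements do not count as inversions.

2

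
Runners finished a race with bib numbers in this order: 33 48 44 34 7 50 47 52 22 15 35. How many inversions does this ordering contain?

29 inversions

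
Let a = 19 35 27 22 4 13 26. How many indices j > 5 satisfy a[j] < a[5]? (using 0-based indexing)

The element at index 5 is 13.
Elements after it: 26
None of them are smaller than 13.

0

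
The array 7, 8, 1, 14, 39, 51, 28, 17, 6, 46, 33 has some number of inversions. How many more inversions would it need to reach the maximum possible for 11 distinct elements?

37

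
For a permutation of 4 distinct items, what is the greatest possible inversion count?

6 inversions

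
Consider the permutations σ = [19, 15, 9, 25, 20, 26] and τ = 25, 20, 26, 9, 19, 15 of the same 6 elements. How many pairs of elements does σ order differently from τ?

11

Assign each item its position (1..6) in the first ordering, then rewrite the second ordering as that position sequence:
positions: 19→1, 15→2, 9→3, 25→4, 20→5, 26→6
second ordering as positions: [4, 5, 6, 3, 1, 2]
Discordant pairs = inversions in this position sequence.
4: 3, 1, 2 → 3
5: 3, 1, 2 → 3
6: 3, 1, 2 → 3
3: 1, 2 → 2
1: 0
2: 0
Total: 3 + 3 + 3 + 2 + 0 + 0 = 11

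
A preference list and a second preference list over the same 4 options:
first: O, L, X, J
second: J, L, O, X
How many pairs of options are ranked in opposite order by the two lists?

Pairs: 4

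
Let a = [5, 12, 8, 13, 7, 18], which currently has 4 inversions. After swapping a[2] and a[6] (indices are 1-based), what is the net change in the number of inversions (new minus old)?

+3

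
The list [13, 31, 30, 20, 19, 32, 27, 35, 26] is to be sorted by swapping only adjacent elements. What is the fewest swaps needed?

14

Each adjacent swap fixes exactly one inversion, so the minimum swap count equals the number of inversions.
Count inversions — for each element, later elements that are smaller:
13: none → 0
31: 30, 20, 19, 27, 26 → 5
30: 20, 19, 27, 26 → 4
20: 19 → 1
19: none → 0
32: 27, 26 → 2
27: 26 → 1
35: 26 → 1
26: none → 0
Total inversions: 0 + 5 + 4 + 1 + 0 + 2 + 1 + 1 + 0 = 14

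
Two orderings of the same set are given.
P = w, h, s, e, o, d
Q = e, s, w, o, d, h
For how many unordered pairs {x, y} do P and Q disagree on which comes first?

Assign each item its position (1..6) in the first ordering, then rewrite the second ordering as that position sequence:
positions: w→1, h→2, s→3, e→4, o→5, d→6
second ordering as positions: [4, 3, 1, 5, 6, 2]
Discordant pairs = inversions in this position sequence.
4: 3, 1, 2 → 3
3: 1, 2 → 2
1: 0
5: 2 → 1
6: 2 → 1
2: 0
Total: 3 + 2 + 0 + 1 + 1 + 0 = 7

7 disagreeing pairs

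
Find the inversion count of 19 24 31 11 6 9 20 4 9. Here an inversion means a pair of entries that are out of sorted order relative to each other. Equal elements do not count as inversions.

Element-by-element contributions:
19: 5
24: 6
31: 6
11: 4
6: 1
9: 1
20: 2
4: 0
9: 0
Sum: 5 + 6 + 6 + 4 + 1 + 1 + 2 + 0 + 0 = 25

25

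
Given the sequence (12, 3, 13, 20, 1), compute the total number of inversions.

5 inversions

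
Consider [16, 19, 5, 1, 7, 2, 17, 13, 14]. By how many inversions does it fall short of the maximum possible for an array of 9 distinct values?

Maximum inversions for 9 distinct elements is C(9, 2) = 9·8/2 = 36.
Current inversions — for each element, count later smaller elements:
16: 6
19: 7
5: 2
1: 0
7: 1
2: 0
17: 2
13: 0
14: 0
Current total: 6 + 7 + 2 + 0 + 1 + 0 + 2 + 0 + 0 = 18
Shortfall: 36 − 18 = 18

18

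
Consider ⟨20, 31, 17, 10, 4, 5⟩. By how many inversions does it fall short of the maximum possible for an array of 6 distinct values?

Maximum inversions for 6 distinct elements is C(6, 2) = 6·5/2 = 15.
Current inversions — for each element, count later smaller elements:
20: 4
31: 4
17: 3
10: 2
4: 0
5: 0
Current total: 4 + 4 + 3 + 2 + 0 + 0 = 13
Shortfall: 15 − 13 = 2

2 inversions short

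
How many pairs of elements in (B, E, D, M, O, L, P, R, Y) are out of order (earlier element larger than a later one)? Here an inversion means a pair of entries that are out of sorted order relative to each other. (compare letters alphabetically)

Count, for each position, how many later elements it exceeds:
B: 0
E: 1
D: 0
M: 1
O: 1
L: 0
P: 0
R: 0
Y: 0
Sum: 0 + 1 + 0 + 1 + 1 + 0 + 0 + 0 + 0 = 3

There are 3 inversions.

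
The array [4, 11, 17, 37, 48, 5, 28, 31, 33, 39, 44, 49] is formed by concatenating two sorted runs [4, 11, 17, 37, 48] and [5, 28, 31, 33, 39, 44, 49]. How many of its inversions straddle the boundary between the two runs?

12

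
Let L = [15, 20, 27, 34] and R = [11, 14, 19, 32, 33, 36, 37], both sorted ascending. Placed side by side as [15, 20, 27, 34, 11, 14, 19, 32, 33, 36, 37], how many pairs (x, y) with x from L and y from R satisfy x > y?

Take each right-half value and tally the left-half values above it:
r = 11: 15, 20, 27, 34 → 4
r = 14: 15, 20, 27, 34 → 4
r = 19: 20, 27, 34 → 3
r = 32: 34 → 1
r = 33: 34 → 1
r = 36: none → 0
r = 37: none → 0
Cross-inversions: 4 + 4 + 3 + 1 + 1 + 0 + 0 = 13

13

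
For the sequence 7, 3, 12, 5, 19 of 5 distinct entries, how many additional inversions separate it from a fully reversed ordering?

7 inversions short

Maximum inversions for 5 distinct elements is C(5, 2) = 5·4/2 = 10.
Current inversions — for each element, count later smaller elements:
7: 2
3: 0
12: 1
5: 0
19: 0
Current total: 2 + 0 + 1 + 0 + 0 = 3
Shortfall: 10 − 3 = 7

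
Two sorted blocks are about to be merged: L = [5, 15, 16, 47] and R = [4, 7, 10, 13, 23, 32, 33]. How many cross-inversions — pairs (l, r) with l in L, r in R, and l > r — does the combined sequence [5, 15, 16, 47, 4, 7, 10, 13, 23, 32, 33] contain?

Cross-inversions: 16

Count, for every r in R, how many entries of L exceed r:
r = 4: 5, 15, 16, 47 → 4
r = 7: 15, 16, 47 → 3
r = 10: 15, 16, 47 → 3
r = 13: 15, 16, 47 → 3
r = 23: 47 → 1
r = 32: 47 → 1
r = 33: 47 → 1
Cross-inversions: 4 + 3 + 3 + 3 + 1 + 1 + 1 = 16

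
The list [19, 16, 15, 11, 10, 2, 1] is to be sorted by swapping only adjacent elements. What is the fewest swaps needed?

Each adjacent swap fixes exactly one inversion, so the minimum swap count equals the number of inversions.
Count inversions — for each element, later elements that are smaller:
19: 16, 15, 11, 10, 2, 1 → 6
16: 15, 11, 10, 2, 1 → 5
15: 11, 10, 2, 1 → 4
11: 10, 2, 1 → 3
10: 2, 1 → 2
2: 1 → 1
1: none → 0
Total inversions: 6 + 5 + 4 + 3 + 2 + 1 + 0 = 21

21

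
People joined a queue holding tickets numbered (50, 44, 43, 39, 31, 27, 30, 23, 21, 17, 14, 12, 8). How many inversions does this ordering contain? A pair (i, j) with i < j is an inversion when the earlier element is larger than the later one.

Sweep left to right; for each value list the smaller values that follow it:
50 → 44, 43, 39, 31, 27, 30, 23, 21, 17, 14, 12, 8 → 12
44 → 43, 39, 31, 27, 30, 23, 21, 17, 14, 12, 8 → 11
43 → 39, 31, 27, 30, 23, 21, 17, 14, 12, 8 → 10
39 → 31, 27, 30, 23, 21, 17, 14, 12, 8 → 9
31 → 27, 30, 23, 21, 17, 14, 12, 8 → 8
27 → 23, 21, 17, 14, 12, 8 → 6
30 → 23, 21, 17, 14, 12, 8 → 6
23 → 21, 17, 14, 12, 8 → 5
21 → 17, 14, 12, 8 → 4
17 → 14, 12, 8 → 3
14 → 12, 8 → 2
12 → 8 → 1
8 → none → 0
Sum: 12 + 11 + 10 + 9 + 8 + 6 + 6 + 5 + 4 + 3 + 2 + 1 + 0 = 77

There are 77 out-of-order pairs.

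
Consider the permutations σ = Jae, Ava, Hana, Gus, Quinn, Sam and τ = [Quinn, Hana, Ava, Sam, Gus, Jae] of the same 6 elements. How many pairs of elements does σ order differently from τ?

10

Assign each item its position (1..6) in the first ordering, then rewrite the second ordering as that position sequence:
positions: Jae→1, Ava→2, Hana→3, Gus→4, Quinn→5, Sam→6
second ordering as positions: [5, 3, 2, 6, 4, 1]
Discordant pairs = inversions in this position sequence.
5: 3, 2, 4, 1 → 4
3: 2, 1 → 2
2: 1 → 1
6: 4, 1 → 2
4: 1 → 1
1: 0
Total: 4 + 2 + 1 + 2 + 1 + 0 = 10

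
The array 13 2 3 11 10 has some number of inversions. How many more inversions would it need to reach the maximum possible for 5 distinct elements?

Maximum inversions for 5 distinct elements is C(5, 2) = 5·4/2 = 10.
Current inversions — for each element, count later smaller elements:
13: 4
2: 0
3: 0
11: 1
10: 0
Current total: 4 + 0 + 0 + 1 + 0 = 5
Shortfall: 10 − 5 = 5

5 inversions short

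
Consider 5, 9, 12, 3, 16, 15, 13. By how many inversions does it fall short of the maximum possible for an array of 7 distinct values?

Maximum inversions for 7 distinct elements is C(7, 2) = 7·6/2 = 21.
Current inversions — for each element, count later smaller elements:
5: 1
9: 1
12: 1
3: 0
16: 2
15: 1
13: 0
Current total: 1 + 1 + 1 + 0 + 2 + 1 + 0 = 6
Shortfall: 21 − 6 = 15

15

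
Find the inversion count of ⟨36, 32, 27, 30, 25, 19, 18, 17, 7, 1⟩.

There are 44 out-of-order pairs.

Sweep left to right; for each value list the smaller values that follow it:
36 → 32, 27, 30, 25, 19, 18, 17, 7, 1 → 9
32 → 27, 30, 25, 19, 18, 17, 7, 1 → 8
27 → 25, 19, 18, 17, 7, 1 → 6
30 → 25, 19, 18, 17, 7, 1 → 6
25 → 19, 18, 17, 7, 1 → 5
19 → 18, 17, 7, 1 → 4
18 → 17, 7, 1 → 3
17 → 7, 1 → 2
7 → 1 → 1
1 → none → 0
Sum: 9 + 8 + 6 + 6 + 5 + 4 + 3 + 2 + 1 + 0 = 44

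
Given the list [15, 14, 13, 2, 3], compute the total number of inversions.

Listing every pair i<j with a[i]>a[j] (using 0-based positions):
(0,1): 15 > 14
(0,2): 15 > 13
(0,3): 15 > 2
(0,4): 15 > 3
(1,2): 14 > 13
(1,3): 14 > 2
(1,4): 14 > 3
(2,3): 13 > 2
(2,4): 13 > 3
That's 9 pairs.

9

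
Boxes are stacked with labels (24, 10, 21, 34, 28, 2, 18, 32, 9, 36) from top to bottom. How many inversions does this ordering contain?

Inversions: 20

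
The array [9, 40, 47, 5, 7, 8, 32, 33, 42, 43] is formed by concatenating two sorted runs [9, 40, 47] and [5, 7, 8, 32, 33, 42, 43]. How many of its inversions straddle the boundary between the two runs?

Take each right-half value and tally the left-half values above it:
r = 5: 9, 40, 47 → 3
r = 7: 9, 40, 47 → 3
r = 8: 9, 40, 47 → 3
r = 32: 40, 47 → 2
r = 33: 40, 47 → 2
r = 42: 47 → 1
r = 43: 47 → 1
Cross-inversions: 3 + 3 + 3 + 2 + 2 + 1 + 1 = 15

There are 15 cross-inversions.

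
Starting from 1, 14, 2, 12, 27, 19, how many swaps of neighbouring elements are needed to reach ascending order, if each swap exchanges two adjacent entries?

3 adjacent swaps

Minimum adjacent swaps = number of inversions (each swap of adjacent out-of-order elements removes one inversion and no swap can remove more).
Count inversions — for each element, later elements that are smaller:
1: none → 0
14: 2, 12 → 2
2: none → 0
12: none → 0
27: 19 → 1
19: none → 0
Total inversions: 0 + 2 + 0 + 0 + 1 + 0 = 3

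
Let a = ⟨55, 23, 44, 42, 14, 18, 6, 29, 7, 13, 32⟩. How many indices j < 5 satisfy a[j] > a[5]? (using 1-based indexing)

4 such elements

The element at index 5 is 14.
Elements before it: 55, 23, 44, 42
Those larger than 14: 55, 23, 44, 42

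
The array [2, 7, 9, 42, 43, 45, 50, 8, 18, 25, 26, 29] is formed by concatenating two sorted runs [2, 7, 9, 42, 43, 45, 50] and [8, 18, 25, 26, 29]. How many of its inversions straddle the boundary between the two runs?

For each element r of the right run, count left-run elements greater than r:
r = 8: 9, 42, 43, 45, 50 → 5
r = 18: 42, 43, 45, 50 → 4
r = 25: 42, 43, 45, 50 → 4
r = 26: 42, 43, 45, 50 → 4
r = 29: 42, 43, 45, 50 → 4
Cross-inversions: 5 + 4 + 4 + 4 + 4 = 21

21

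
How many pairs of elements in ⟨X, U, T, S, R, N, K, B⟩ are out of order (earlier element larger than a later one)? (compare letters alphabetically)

28 inversions

Element-by-element contributions:
X → U, T, S, R, N, K, B → 7
U → T, S, R, N, K, B → 6
T → S, R, N, K, B → 5
S → R, N, K, B → 4
R → N, K, B → 3
N → K, B → 2
K → B → 1
B → none → 0
Sum: 7 + 6 + 5 + 4 + 3 + 2 + 1 + 0 = 28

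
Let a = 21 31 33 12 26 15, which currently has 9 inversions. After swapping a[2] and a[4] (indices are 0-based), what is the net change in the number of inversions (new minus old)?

-1

Positions 2 and 4 hold 33 and 26; after swapping, the array is [21, 31, 26, 12, 33, 15].
Count, for each position, how many later elements it exceeds:
21 → 12, 15 → 2
31 → 26, 12, 15 → 3
26 → 12, 15 → 2
12 → none → 0
33 → 15 → 1
15 → none → 0
Sum: 2 + 3 + 2 + 0 + 1 + 0 = 8
Change: 8 − 9 = -1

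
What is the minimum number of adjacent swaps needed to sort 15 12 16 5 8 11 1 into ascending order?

16 swaps

Minimum adjacent swaps = number of inversions (each swap of adjacent out-of-order elements removes one inversion and no swap can remove more).
Count inversions — for each element, later elements that are smaller:
15: 12, 5, 8, 11, 1 → 5
12: 5, 8, 11, 1 → 4
16: 5, 8, 11, 1 → 4
5: 1 → 1
8: 1 → 1
11: 1 → 1
1: none → 0
Total inversions: 5 + 4 + 4 + 1 + 1 + 1 + 0 = 16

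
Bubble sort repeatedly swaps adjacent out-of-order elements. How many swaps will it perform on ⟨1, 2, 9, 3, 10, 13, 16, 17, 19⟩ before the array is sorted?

1 swap

Each adjacent swap fixes exactly one inversion, so the minimum swap count equals the number of inversions.
Count inversions — for each element, later elements that are smaller:
1: none → 0
2: none → 0
9: 3 → 1
3: none → 0
10: none → 0
13: none → 0
16: none → 0
17: none → 0
19: none → 0
Total inversions: 0 + 0 + 1 + 0 + 0 + 0 + 0 + 0 + 0 = 1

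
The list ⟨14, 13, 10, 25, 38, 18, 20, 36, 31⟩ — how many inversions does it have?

10 out-of-order pairs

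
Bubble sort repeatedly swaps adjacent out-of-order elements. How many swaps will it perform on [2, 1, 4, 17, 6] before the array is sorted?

There are 2 adjacent swaps.

Minimum adjacent swaps = number of inversions (each swap of adjacent out-of-order elements removes one inversion and no swap can remove more).
Count inversions — for each element, later elements that are smaller:
2: 1 → 1
1: none → 0
4: none → 0
17: 6 → 1
6: none → 0
Total inversions: 1 + 0 + 0 + 1 + 0 = 2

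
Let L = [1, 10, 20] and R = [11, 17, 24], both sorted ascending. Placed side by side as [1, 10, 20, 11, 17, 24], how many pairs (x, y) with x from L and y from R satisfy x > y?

Cross-inversions: 2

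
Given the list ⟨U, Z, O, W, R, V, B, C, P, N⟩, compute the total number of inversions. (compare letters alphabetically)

Inversions: 32

For each element, count later entries that are smaller:
U: 6
Z: 8
O: 3
W: 6
R: 4
V: 4
B: 0
C: 0
P: 1
N: 0
Sum: 6 + 8 + 3 + 6 + 4 + 4 + 0 + 0 + 1 + 0 = 32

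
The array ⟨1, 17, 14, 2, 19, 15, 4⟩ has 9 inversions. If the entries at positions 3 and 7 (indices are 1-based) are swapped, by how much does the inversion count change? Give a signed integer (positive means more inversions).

Positions 3 and 7 hold 14 and 4; after swapping, the array is [1, 17, 4, 2, 19, 15, 14].
Element-by-element contributions:
1 → none → 0
17 → 4, 2, 15, 14 → 4
4 → 2 → 1
2 → none → 0
19 → 15, 14 → 2
15 → 14 → 1
14 → none → 0
Sum: 0 + 4 + 1 + 0 + 2 + 1 + 0 = 8
Change: 8 − 9 = -1

-1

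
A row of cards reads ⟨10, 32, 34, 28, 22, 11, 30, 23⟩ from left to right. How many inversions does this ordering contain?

15

For each element, count later entries that are smaller:
10: 0
32: 5
34: 5
28: 3
22: 1
11: 0
30: 1
23: 0
Sum: 0 + 5 + 5 + 3 + 1 + 0 + 1 + 0 = 15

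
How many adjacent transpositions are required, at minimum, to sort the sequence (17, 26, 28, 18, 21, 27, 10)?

There are 11 adjacent swaps.

Minimum adjacent swaps = number of inversions (each swap of adjacent out-of-order elements removes one inversion and no swap can remove more).
Count inversions — for each element, later elements that are smaller:
17: 10 → 1
26: 18, 21, 10 → 3
28: 18, 21, 27, 10 → 4
18: 10 → 1
21: 10 → 1
27: 10 → 1
10: none → 0
Total inversions: 1 + 3 + 4 + 1 + 1 + 1 + 0 = 11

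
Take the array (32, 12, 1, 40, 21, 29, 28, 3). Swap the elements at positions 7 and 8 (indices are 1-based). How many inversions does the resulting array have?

Positions 7 and 8 hold 28 and 3; after swapping, the array is [32, 12, 1, 40, 21, 29, 3, 28].
For each element, count later entries that are smaller:
32: 6
12: 2
1: 0
40: 4
21: 1
29: 2
3: 0
28: 0
Sum: 6 + 2 + 0 + 4 + 1 + 2 + 0 + 0 = 15

There are 15 inversions.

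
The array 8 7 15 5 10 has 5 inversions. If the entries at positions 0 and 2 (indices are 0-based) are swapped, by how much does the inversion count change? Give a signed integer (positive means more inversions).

+1

Positions 0 and 2 hold 8 and 15; after swapping, the array is [15, 7, 8, 5, 10].
Sweep left to right; for each value list the smaller values that follow it:
15 → 7, 8, 5, 10 → 4
7 → 5 → 1
8 → 5 → 1
5 → none → 0
10 → none → 0
Sum: 4 + 1 + 1 + 0 + 0 = 6
Change: 6 − 5 = +1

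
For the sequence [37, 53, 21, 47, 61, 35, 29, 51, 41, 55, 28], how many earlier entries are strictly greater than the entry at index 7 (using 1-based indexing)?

The element at index 7 is 29.
Elements before it: 37, 53, 21, 47, 61, 35
Those larger than 29: 37, 53, 47, 61, 35

5 such elements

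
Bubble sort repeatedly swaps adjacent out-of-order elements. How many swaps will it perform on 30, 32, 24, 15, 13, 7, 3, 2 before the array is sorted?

The minimum number of adjacent swaps to sort an array equals its inversion count, since every such swap removes exactly one inversion.
Count inversions — for each element, later elements that are smaller:
30: 24, 15, 13, 7, 3, 2 → 6
32: 24, 15, 13, 7, 3, 2 → 6
24: 15, 13, 7, 3, 2 → 5
15: 13, 7, 3, 2 → 4
13: 7, 3, 2 → 3
7: 3, 2 → 2
3: 2 → 1
2: none → 0
Total inversions: 6 + 6 + 5 + 4 + 3 + 2 + 1 + 0 = 27

27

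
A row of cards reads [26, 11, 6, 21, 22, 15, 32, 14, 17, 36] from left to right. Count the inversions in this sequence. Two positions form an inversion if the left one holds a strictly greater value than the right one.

Element-by-element contributions:
26 → 11, 6, 21, 22, 15, 14, 17 → 7
11 → 6 → 1
6 → none → 0
21 → 15, 14, 17 → 3
22 → 15, 14, 17 → 3
15 → 14 → 1
32 → 14, 17 → 2
14 → none → 0
17 → none → 0
36 → none → 0
Sum: 7 + 1 + 0 + 3 + 3 + 1 + 2 + 0 + 0 + 0 = 17

17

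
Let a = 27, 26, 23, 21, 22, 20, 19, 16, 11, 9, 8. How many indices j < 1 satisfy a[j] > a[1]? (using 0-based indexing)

1 such element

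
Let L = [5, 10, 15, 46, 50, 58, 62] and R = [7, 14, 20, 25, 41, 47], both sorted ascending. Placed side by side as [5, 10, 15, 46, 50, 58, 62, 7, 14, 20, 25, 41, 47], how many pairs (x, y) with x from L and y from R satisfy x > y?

For each element r of the right run, count left-run elements greater than r:
r = 7: 10, 15, 46, 50, 58, 62 → 6
r = 14: 15, 46, 50, 58, 62 → 5
r = 20: 46, 50, 58, 62 → 4
r = 25: 46, 50, 58, 62 → 4
r = 41: 46, 50, 58, 62 → 4
r = 47: 50, 58, 62 → 3
Cross-inversions: 6 + 5 + 4 + 4 + 4 + 3 = 26

26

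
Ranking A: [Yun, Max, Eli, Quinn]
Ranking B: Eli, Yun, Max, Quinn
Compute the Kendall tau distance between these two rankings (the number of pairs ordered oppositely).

2 discordant pairs

Assign each item its position (1..4) in the first ordering, then rewrite the second ordering as that position sequence:
positions: Yun→1, Max→2, Eli→3, Quinn→4
second ordering as positions: [3, 1, 2, 4]
Discordant pairs = inversions in this position sequence.
3: 1, 2 → 2
1: 0
2: 0
4: 0
Total: 2 + 0 + 0 + 0 = 2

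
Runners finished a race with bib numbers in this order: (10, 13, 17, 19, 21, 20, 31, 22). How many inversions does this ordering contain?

For each element, count later entries that are smaller:
10: 0
13: 0
17: 0
19: 0
21: 1
20: 0
31: 1
22: 0
Sum: 0 + 0 + 0 + 0 + 1 + 0 + 1 + 0 = 2

There are 2 inversions.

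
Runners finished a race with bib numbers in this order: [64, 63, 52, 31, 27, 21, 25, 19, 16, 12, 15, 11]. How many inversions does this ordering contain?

64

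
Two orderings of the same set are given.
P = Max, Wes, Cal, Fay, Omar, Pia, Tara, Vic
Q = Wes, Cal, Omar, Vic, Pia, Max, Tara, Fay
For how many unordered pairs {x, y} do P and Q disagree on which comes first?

Assign each item its position (1..8) in the first ordering, then rewrite the second ordering as that position sequence:
positions: Max→1, Wes→2, Cal→3, Fay→4, Omar→5, Pia→6, Tara→7, Vic→8
second ordering as positions: [2, 3, 5, 8, 6, 1, 7, 4]
Discordant pairs = inversions in this position sequence.
2: 1 → 1
3: 1 → 1
5: 1, 4 → 2
8: 6, 1, 7, 4 → 4
6: 1, 4 → 2
1: 0
7: 4 → 1
4: 0
Total: 1 + 1 + 2 + 4 + 2 + 0 + 1 + 0 = 11

Disagreeing pairs: 11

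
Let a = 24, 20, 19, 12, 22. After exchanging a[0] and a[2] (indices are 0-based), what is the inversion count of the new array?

Positions 0 and 2 hold 24 and 19; after swapping, the array is [19, 20, 24, 12, 22].
For each element, count later entries that are smaller:
19 → 12 → 1
20 → 12 → 1
24 → 12, 22 → 2
12 → none → 0
22 → none → 0
Sum: 1 + 1 + 2 + 0 + 0 = 4

4 inversions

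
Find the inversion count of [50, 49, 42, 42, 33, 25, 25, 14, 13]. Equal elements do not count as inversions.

Sweep left to right; for each value list the smaller values that follow it:
50: 8
49: 7
42: 5
42: 5
33: 4
25: 2
25: 2
14: 1
13: 0
Sum: 8 + 7 + 5 + 5 + 4 + 2 + 2 + 1 + 0 = 34

34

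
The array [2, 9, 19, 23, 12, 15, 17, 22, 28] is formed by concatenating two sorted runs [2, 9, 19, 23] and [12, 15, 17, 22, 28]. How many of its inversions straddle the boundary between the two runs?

Take each right-half value and tally the left-half values above it:
r = 12: 19, 23 → 2
r = 15: 19, 23 → 2
r = 17: 19, 23 → 2
r = 22: 23 → 1
r = 28: none → 0
Cross-inversions: 2 + 2 + 2 + 1 + 0 = 7

There are 7 split inversions.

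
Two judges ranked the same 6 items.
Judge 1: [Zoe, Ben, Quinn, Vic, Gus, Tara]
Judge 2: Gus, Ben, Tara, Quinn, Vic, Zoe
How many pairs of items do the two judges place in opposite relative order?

Assign each item its position (1..6) in the first ordering, then rewrite the second ordering as that position sequence:
positions: Zoe→1, Ben→2, Quinn→3, Vic→4, Gus→5, Tara→6
second ordering as positions: [5, 2, 6, 3, 4, 1]
Discordant pairs = inversions in this position sequence.
5: 2, 3, 4, 1 → 4
2: 1 → 1
6: 3, 4, 1 → 3
3: 1 → 1
4: 1 → 1
1: 0
Total: 4 + 1 + 3 + 1 + 1 + 0 = 10

10 discordant pairs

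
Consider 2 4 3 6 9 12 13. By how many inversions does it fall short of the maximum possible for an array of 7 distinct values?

20

Maximum inversions for 7 distinct elements is C(7, 2) = 7·6/2 = 21.
Current inversions — for each element, count later smaller elements:
2: 0
4: 1
3: 0
6: 0
9: 0
12: 0
13: 0
Current total: 0 + 1 + 0 + 0 + 0 + 0 + 0 = 1
Shortfall: 21 − 1 = 20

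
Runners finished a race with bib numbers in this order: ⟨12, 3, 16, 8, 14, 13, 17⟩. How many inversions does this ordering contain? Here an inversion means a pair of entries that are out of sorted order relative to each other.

6

Listing every pair i<j with a[i]>a[j] (using 1-based positions):
(1,2): 12 > 3
(1,4): 12 > 8
(3,4): 16 > 8
(3,5): 16 > 14
(3,6): 16 > 13
(5,6): 14 > 13
That's 6 pairs.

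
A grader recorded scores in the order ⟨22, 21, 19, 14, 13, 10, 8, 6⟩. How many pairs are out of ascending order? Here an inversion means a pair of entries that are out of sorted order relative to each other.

Element-by-element contributions:
22: 7
21: 6
19: 5
14: 4
13: 3
10: 2
8: 1
6: 0
Sum: 7 + 6 + 5 + 4 + 3 + 2 + 1 + 0 = 28

28 inversions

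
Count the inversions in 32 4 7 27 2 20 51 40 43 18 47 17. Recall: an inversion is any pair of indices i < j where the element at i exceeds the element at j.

26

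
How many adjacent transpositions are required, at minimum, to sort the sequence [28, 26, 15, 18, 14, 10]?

Each adjacent swap fixes exactly one inversion, so the minimum swap count equals the number of inversions.
Count inversions — for each element, later elements that are smaller:
28: 26, 15, 18, 14, 10 → 5
26: 15, 18, 14, 10 → 4
15: 14, 10 → 2
18: 14, 10 → 2
14: 10 → 1
10: none → 0
Total inversions: 5 + 4 + 2 + 2 + 1 + 0 = 14

There are 14 swaps.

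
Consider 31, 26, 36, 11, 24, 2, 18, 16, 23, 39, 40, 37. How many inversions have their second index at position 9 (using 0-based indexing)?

0

The element at index 9 is 39.
Elements before it: 31, 26, 36, 11, 24, 2, 18, 16, 23
None of them are larger than 39.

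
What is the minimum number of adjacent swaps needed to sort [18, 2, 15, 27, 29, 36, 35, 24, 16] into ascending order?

13 swaps

Each adjacent swap fixes exactly one inversion, so the minimum swap count equals the number of inversions.
Count inversions — for each element, later elements that are smaller:
18: 2, 15, 16 → 3
2: none → 0
15: none → 0
27: 24, 16 → 2
29: 24, 16 → 2
36: 35, 24, 16 → 3
35: 24, 16 → 2
24: 16 → 1
16: none → 0
Total inversions: 3 + 0 + 0 + 2 + 2 + 3 + 2 + 1 + 0 = 13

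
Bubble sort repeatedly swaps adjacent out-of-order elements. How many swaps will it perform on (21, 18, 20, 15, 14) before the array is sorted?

Each adjacent swap fixes exactly one inversion, so the minimum swap count equals the number of inversions.
Count inversions — for each element, later elements that are smaller:
21: 18, 20, 15, 14 → 4
18: 15, 14 → 2
20: 15, 14 → 2
15: 14 → 1
14: none → 0
Total inversions: 4 + 2 + 2 + 1 + 0 = 9

9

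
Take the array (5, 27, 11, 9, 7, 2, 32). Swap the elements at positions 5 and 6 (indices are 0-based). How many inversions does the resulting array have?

12 inversions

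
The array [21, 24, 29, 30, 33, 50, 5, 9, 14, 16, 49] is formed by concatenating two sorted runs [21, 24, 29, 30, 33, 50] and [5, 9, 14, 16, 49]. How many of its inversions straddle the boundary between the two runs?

Take each right-half value and tally the left-half values above it:
r = 5: 21, 24, 29, 30, 33, 50 → 6
r = 9: 21, 24, 29, 30, 33, 50 → 6
r = 14: 21, 24, 29, 30, 33, 50 → 6
r = 16: 21, 24, 29, 30, 33, 50 → 6
r = 49: 50 → 1
Cross-inversions: 6 + 6 + 6 + 6 + 1 = 25

25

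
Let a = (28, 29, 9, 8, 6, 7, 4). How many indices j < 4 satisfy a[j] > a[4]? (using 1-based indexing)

3 such elements

The element at index 4 is 8.
Elements before it: 28, 29, 9
Those larger than 8: 28, 29, 9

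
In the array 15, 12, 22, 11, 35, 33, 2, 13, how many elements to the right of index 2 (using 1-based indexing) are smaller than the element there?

2

The element at index 2 is 12.
Elements after it: 22, 11, 35, 33, 2, 13
Those smaller than 12: 11, 2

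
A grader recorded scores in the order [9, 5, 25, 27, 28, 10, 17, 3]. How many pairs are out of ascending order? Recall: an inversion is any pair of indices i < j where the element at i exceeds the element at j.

For each element, count later entries that are smaller:
9: 2
5: 1
25: 3
27: 3
28: 3
10: 1
17: 1
3: 0
Sum: 2 + 1 + 3 + 3 + 3 + 1 + 1 + 0 = 14

There are 14 inversions.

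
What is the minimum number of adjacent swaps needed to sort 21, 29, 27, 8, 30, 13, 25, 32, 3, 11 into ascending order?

26 adjacent swaps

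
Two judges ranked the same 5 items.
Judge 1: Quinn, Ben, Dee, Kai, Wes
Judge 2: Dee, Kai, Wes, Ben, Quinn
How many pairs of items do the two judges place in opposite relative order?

7

Assign each item its position (1..5) in the first ordering, then rewrite the second ordering as that position sequence:
positions: Quinn→1, Ben→2, Dee→3, Kai→4, Wes→5
second ordering as positions: [3, 4, 5, 2, 1]
Discordant pairs = inversions in this position sequence.
3: 2, 1 → 2
4: 2, 1 → 2
5: 2, 1 → 2
2: 1 → 1
1: 0
Total: 2 + 2 + 2 + 1 + 0 = 7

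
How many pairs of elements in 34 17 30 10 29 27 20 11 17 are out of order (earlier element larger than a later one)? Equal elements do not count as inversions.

25

For each element, count later entries that are smaller:
34: 8
17: 2
30: 6
10: 0
29: 4
27: 3
20: 2
11: 0
17: 0
Sum: 8 + 2 + 6 + 0 + 4 + 3 + 2 + 0 + 0 = 25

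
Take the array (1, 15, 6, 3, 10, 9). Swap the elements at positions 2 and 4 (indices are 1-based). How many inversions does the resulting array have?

3

Positions 2 and 4 hold 15 and 3; after swapping, the array is [1, 3, 6, 15, 10, 9].
Count, for each position, how many later elements it exceeds:
1 → none → 0
3 → none → 0
6 → none → 0
15 → 10, 9 → 2
10 → 9 → 1
9 → none → 0
Sum: 0 + 0 + 0 + 2 + 1 + 0 = 3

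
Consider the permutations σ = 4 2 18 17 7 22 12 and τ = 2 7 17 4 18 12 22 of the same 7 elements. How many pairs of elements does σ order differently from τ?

7 discordant pairs

Assign each item its position (1..7) in the first ordering, then rewrite the second ordering as that position sequence:
positions: 4→1, 2→2, 18→3, 17→4, 7→5, 22→6, 12→7
second ordering as positions: [2, 5, 4, 1, 3, 7, 6]
Discordant pairs = inversions in this position sequence.
2: 1 → 1
5: 4, 1, 3 → 3
4: 1, 3 → 2
1: 0
3: 0
7: 6 → 1
6: 0
Total: 1 + 3 + 2 + 0 + 0 + 1 + 0 = 7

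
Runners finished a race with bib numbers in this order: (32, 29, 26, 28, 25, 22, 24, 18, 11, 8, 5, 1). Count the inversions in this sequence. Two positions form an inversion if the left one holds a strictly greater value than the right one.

For each element, count later entries that are smaller:
32 → 29, 26, 28, 25, 22, 24, 18, 11, 8, 5, 1 → 11
29 → 26, 28, 25, 22, 24, 18, 11, 8, 5, 1 → 10
26 → 25, 22, 24, 18, 11, 8, 5, 1 → 8
28 → 25, 22, 24, 18, 11, 8, 5, 1 → 8
25 → 22, 24, 18, 11, 8, 5, 1 → 7
22 → 18, 11, 8, 5, 1 → 5
24 → 18, 11, 8, 5, 1 → 5
18 → 11, 8, 5, 1 → 4
11 → 8, 5, 1 → 3
8 → 5, 1 → 2
5 → 1 → 1
1 → none → 0
Sum: 11 + 10 + 8 + 8 + 7 + 5 + 5 + 4 + 3 + 2 + 1 + 0 = 64

64 inversions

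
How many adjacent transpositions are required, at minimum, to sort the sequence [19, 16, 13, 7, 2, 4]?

The minimum number of adjacent swaps to sort an array equals its inversion count, since every such swap removes exactly one inversion.
Count inversions — for each element, later elements that are smaller:
19: 16, 13, 7, 2, 4 → 5
16: 13, 7, 2, 4 → 4
13: 7, 2, 4 → 3
7: 2, 4 → 2
2: none → 0
4: none → 0
Total inversions: 5 + 4 + 3 + 2 + 0 + 0 = 14

There are 14 adjacent swaps.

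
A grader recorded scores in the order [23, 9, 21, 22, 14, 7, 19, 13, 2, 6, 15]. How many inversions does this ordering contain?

39

Element-by-element contributions:
23: 10
9: 3
21: 7
22: 7
14: 4
7: 2
19: 4
13: 2
2: 0
6: 0
15: 0
Sum: 10 + 3 + 7 + 7 + 4 + 2 + 4 + 2 + 0 + 0 + 0 = 39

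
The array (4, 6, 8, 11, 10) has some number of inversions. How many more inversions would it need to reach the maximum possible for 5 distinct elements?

Maximum inversions for 5 distinct elements is C(5, 2) = 5·4/2 = 10.
Current inversions — for each element, count later smaller elements:
4: 0
6: 0
8: 0
11: 1
10: 0
Current total: 0 + 0 + 0 + 1 + 0 = 1
Shortfall: 10 − 1 = 9

9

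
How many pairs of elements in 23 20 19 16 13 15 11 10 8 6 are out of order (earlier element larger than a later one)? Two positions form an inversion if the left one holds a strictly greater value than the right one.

There are 44 out-of-order pairs.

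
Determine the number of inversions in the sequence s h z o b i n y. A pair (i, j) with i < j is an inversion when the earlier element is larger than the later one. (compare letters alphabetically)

Count, for each position, how many later elements it exceeds:
s → h, o, b, i, n → 5
h → b → 1
z → o, b, i, n, y → 5
o → b, i, n → 3
b → none → 0
i → none → 0
n → none → 0
y → none → 0
Sum: 5 + 1 + 5 + 3 + 0 + 0 + 0 + 0 = 14

14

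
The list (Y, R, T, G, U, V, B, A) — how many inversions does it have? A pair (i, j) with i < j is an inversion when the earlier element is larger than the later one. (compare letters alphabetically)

Sweep left to right; for each value list the smaller values that follow it:
Y → R, T, G, U, V, B, A → 7
R → G, B, A → 3
T → G, B, A → 3
G → B, A → 2
U → B, A → 2
V → B, A → 2
B → A → 1
A → none → 0
Sum: 7 + 3 + 3 + 2 + 2 + 2 + 1 + 0 = 20

20 inversions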